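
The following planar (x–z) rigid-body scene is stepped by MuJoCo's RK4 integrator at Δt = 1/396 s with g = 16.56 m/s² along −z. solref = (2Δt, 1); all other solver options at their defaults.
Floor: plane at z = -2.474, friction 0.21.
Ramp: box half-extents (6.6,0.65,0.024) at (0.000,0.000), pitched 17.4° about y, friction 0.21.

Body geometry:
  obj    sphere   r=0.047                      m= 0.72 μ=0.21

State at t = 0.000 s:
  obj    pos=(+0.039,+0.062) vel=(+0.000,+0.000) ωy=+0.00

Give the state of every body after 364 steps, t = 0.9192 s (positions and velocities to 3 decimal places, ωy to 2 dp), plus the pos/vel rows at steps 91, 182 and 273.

State at t = 0.9192 s:
  obj    pos=(+1.465,-0.385) vel=(+3.103,-0.972) ωy=+69.17

Key-timestep trajectory:
   step    t(s)  obj.x    obj.z    obj.vx   obj.vz 
     91  0.2298   +0.128  +0.034  +0.776  -0.243
    182  0.4596   +0.396  -0.050  +1.551  -0.486
    273  0.6894   +0.841  -0.189  +2.327  -0.729


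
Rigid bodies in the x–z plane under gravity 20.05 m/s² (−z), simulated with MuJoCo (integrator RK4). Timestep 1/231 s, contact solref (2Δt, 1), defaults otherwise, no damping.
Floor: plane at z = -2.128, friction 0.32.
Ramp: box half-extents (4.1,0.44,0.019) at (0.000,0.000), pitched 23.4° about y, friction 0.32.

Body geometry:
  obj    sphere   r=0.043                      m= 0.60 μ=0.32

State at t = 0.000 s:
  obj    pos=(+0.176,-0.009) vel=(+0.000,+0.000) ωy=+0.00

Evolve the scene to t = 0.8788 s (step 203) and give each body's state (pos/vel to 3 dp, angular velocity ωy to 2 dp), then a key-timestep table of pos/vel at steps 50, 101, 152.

State at t = 0.8788 s:
  obj    pos=(+2.192,-0.881) vel=(+4.587,-1.985) ωy=+116.22

Key-timestep trajectory:
   step    t(s)  obj.x    obj.z    obj.vx   obj.vz 
     50  0.2165   +0.298  -0.062  +1.130  -0.489
    101  0.4372   +0.675  -0.225  +2.282  -0.988
    152  0.6580   +1.306  -0.498  +3.435  -1.486


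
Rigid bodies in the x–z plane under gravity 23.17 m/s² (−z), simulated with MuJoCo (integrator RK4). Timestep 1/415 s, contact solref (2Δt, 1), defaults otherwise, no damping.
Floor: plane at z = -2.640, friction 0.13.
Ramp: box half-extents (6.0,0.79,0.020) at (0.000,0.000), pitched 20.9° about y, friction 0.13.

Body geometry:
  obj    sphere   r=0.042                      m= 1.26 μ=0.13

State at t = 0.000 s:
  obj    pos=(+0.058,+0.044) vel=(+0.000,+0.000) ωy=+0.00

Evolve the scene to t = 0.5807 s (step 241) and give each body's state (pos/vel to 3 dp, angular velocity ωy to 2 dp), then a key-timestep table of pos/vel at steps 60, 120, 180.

State at t = 0.5807 s:
  obj    pos=(+0.988,-0.311) vel=(+3.203,-1.223) ωy=+81.61

Key-timestep trajectory:
   step    t(s)  obj.x    obj.z    obj.vx   obj.vz 
     60  0.1446   +0.116  +0.022  +0.798  -0.305
    120  0.2892   +0.289  -0.044  +1.595  -0.609
    180  0.4337   +0.577  -0.154  +2.393  -0.914


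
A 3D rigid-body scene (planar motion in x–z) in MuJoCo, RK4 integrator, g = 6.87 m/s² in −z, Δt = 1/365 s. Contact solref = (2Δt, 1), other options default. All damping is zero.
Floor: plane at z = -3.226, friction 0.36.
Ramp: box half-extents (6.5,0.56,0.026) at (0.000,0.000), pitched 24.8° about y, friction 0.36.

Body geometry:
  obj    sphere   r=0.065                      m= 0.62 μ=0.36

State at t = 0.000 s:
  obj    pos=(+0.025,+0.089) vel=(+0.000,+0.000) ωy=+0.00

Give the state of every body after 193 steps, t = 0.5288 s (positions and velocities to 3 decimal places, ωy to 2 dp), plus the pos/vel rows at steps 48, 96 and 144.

State at t = 0.5288 s:
  obj    pos=(+0.286,-0.032) vel=(+0.988,-0.457) ωy=+16.74

Key-timestep trajectory:
   step    t(s)  obj.x    obj.z    obj.vx   obj.vz 
     48  0.1315   +0.041  +0.081  +0.246  -0.114
     96  0.2630   +0.090  +0.059  +0.491  -0.227
    144  0.3945   +0.170  +0.022  +0.737  -0.341


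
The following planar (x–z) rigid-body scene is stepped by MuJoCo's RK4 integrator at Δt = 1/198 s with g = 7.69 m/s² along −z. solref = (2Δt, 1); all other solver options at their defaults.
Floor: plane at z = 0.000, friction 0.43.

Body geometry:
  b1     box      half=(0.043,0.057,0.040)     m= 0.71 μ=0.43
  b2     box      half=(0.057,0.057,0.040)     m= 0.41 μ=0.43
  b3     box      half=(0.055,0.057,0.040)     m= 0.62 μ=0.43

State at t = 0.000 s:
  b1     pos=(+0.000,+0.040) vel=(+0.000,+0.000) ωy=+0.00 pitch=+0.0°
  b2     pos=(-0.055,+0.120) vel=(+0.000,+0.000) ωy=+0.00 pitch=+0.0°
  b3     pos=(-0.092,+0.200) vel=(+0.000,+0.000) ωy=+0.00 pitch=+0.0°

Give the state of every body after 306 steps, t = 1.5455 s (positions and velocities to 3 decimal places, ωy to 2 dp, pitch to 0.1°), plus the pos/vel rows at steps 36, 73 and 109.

State at t = 1.5455 s:
  b1     pos=(+0.000,+0.040) vel=(+0.000,+0.000) ωy=+0.00 pitch=+0.0°
  b2     pos=(-0.109,+0.057) vel=(+0.000,+0.000) ωy=+0.00 pitch=-90.0°
  b3     pos=(-0.328,+0.040) vel=(+0.000,+0.000) ωy=+0.00 pitch=+180.0°

Key-timestep trajectory:
   step    t(s)  b1.x    b1.z    b1.vx   b1.vz   b2.x    b2.z    b2.vx   b2.vz   b3.x    b3.z    b3.vx   b3.vz 
     36  0.1818   +0.000  +0.040  +0.000  +0.000   -0.070  +0.112  -0.166  -0.132   -0.135  +0.171  -0.468  -0.461
     73  0.3687   +0.000  +0.040  +0.000  +0.000   -0.119  +0.061  -0.193  +0.140   -0.235  +0.060  -0.374  +0.266
    109  0.5505   +0.000  +0.040  +0.000  +0.000   -0.121  +0.062  +0.167  -0.082   -0.296  +0.061  -0.386  -0.187


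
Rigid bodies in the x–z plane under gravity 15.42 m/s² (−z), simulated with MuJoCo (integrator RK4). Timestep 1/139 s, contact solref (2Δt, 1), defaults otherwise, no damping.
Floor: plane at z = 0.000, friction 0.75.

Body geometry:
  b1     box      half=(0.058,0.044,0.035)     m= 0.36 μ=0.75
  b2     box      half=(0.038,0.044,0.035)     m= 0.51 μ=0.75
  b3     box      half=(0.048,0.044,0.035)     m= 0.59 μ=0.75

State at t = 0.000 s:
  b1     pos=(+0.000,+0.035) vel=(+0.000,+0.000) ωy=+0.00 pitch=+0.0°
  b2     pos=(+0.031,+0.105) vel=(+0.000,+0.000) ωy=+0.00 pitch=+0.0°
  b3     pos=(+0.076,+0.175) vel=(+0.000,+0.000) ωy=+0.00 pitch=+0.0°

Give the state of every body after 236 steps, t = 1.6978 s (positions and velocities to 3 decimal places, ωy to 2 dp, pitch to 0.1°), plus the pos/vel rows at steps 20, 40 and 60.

State at t = 1.6978 s:
  b1     pos=(+0.000,+0.035) vel=(+0.000,+0.000) ωy=+0.00 pitch=+0.0°
  b2     pos=(+0.031,+0.105) vel=(+0.000,+0.000) ωy=+0.00 pitch=+0.1°
  b3     pos=(+0.185,+0.035) vel=(+0.000,+0.000) ωy=+0.00 pitch=+180.0°

Key-timestep trajectory:
   step    t(s)  b1.x    b1.z    b1.vx   b1.vz   b2.x    b2.z    b2.vx   b2.vz   b3.x    b3.z    b3.vx   b3.vz 
     20  0.1439   +0.000  +0.035  -0.001  +0.001   +0.031  +0.105  -0.003  +0.002   +0.096  +0.163  +0.294  -0.332
     40  0.2878   +0.000  +0.035  +0.000  +0.000   +0.031  +0.105  +0.000  +0.000   +0.136  +0.056  +0.177  +0.175
     60  0.4317   +0.000  +0.035  +0.000  +0.000   +0.031  +0.105  +0.000  +0.000   +0.177  +0.042  +0.481  -0.451


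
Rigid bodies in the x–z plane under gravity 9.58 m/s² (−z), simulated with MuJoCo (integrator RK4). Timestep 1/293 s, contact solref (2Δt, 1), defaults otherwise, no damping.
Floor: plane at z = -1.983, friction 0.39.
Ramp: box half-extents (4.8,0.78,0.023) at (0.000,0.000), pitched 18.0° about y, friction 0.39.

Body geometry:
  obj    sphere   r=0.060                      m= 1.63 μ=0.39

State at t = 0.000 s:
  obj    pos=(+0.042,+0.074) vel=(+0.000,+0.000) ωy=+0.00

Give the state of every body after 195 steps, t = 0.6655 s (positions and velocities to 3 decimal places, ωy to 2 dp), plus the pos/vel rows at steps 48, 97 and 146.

State at t = 0.6655 s:
  obj    pos=(+0.487,-0.071) vel=(+1.338,-0.435) ωy=+23.45

Key-timestep trajectory:
   step    t(s)  obj.x    obj.z    obj.vx   obj.vz 
     48  0.1638   +0.069  +0.065  +0.330  -0.107
     97  0.3311   +0.152  +0.038  +0.666  -0.216
    146  0.4983   +0.292  -0.007  +1.002  -0.326


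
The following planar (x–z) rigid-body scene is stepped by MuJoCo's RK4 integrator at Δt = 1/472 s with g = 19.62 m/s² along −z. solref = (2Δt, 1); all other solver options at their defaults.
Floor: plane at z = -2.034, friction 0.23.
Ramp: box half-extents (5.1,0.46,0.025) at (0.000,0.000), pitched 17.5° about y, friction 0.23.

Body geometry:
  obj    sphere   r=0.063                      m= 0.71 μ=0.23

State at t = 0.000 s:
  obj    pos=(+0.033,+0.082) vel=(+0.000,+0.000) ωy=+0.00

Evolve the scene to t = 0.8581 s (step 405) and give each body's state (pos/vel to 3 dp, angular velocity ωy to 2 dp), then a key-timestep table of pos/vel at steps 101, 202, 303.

State at t = 0.8581 s:
  obj    pos=(+1.513,-0.385) vel=(+3.449,-1.087) ωy=+57.39

Key-timestep trajectory:
   step    t(s)  obj.x    obj.z    obj.vx   obj.vz 
    101  0.2140   +0.125  +0.053  +0.860  -0.271
    202  0.4280   +0.401  -0.034  +1.720  -0.542
    303  0.6419   +0.861  -0.179  +2.580  -0.814


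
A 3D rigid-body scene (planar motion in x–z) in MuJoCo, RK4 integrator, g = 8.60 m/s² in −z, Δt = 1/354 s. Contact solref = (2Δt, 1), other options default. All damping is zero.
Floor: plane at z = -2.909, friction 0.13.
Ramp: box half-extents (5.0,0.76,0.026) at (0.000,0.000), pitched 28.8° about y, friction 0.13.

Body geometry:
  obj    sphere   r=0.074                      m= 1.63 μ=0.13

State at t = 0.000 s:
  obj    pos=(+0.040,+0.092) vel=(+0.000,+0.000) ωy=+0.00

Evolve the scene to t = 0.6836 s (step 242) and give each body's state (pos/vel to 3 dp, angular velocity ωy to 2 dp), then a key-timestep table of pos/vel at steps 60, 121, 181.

State at t = 0.6836 s:
  obj    pos=(+0.688,-0.264) vel=(+1.904,-1.020) ωy=+22.72

Key-timestep trajectory:
   step    t(s)  obj.x    obj.z    obj.vx   obj.vz 
     60  0.1695   +0.080  +0.070  +0.471  -0.257
    121  0.3418   +0.202  +0.003  +0.942  -0.536
    181  0.5113   +0.403  -0.107  +1.423  -0.765


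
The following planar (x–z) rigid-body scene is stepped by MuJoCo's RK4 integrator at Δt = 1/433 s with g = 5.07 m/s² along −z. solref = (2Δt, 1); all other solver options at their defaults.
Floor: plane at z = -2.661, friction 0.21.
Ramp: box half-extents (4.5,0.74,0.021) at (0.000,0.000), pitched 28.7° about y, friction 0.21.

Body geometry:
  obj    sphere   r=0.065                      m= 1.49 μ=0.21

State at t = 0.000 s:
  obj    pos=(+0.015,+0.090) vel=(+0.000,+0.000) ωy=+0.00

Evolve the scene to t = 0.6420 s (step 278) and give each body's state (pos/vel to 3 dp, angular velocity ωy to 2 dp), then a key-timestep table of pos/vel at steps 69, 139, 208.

State at t = 0.6420 s:
  obj    pos=(+0.329,-0.082) vel=(+0.979,-0.536) ωy=+17.17

Key-timestep trajectory:
   step    t(s)  obj.x    obj.z    obj.vx   obj.vz 
     69  0.1594   +0.034  +0.079  +0.243  -0.133
    139  0.3210   +0.094  +0.047  +0.490  -0.268
    208  0.4804   +0.191  -0.007  +0.733  -0.401


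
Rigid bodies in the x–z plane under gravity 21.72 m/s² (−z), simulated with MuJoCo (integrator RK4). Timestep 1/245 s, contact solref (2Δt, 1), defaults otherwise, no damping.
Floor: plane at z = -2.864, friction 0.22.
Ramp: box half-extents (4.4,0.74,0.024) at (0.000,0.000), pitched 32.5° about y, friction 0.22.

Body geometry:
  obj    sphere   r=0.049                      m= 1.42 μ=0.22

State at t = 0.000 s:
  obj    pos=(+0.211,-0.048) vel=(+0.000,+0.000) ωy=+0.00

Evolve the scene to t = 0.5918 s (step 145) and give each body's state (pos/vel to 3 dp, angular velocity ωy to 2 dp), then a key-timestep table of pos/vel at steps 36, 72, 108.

State at t = 0.5918 s:
  obj    pos=(+1.443,-0.833) vel=(+4.161,-2.651) ωy=+100.64

Key-timestep trajectory:
   step    t(s)  obj.x    obj.z    obj.vx   obj.vz 
     36  0.1469   +0.287  -0.096  +1.034  -0.658
     72  0.2939   +0.515  -0.241  +2.067  -1.317
    108  0.4408   +0.894  -0.483  +3.100  -1.975


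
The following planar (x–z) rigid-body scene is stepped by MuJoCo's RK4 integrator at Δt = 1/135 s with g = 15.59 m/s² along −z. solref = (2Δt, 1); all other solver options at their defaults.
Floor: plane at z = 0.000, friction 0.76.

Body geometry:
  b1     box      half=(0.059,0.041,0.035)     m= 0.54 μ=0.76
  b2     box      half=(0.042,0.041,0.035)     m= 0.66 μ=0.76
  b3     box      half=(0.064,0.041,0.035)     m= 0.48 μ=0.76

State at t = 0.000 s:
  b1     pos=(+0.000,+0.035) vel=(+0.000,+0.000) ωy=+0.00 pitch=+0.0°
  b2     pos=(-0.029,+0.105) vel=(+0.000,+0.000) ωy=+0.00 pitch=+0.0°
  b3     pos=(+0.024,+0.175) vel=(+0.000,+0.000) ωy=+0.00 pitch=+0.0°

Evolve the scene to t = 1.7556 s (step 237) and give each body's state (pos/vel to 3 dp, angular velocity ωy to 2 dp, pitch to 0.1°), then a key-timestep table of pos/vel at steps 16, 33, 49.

State at t = 1.7556 s:
  b1     pos=(+0.000,+0.035) vel=(+0.000,+0.000) ωy=+0.00 pitch=+0.0°
  b2     pos=(-0.029,+0.105) vel=(+0.000,+0.000) ωy=+0.00 pitch=-0.1°
  b3     pos=(+0.171,+0.035) vel=(+0.000,+0.000) ωy=+0.00 pitch=+180.0°

Key-timestep trajectory:
   step    t(s)  b1.x    b1.z    b1.vx   b1.vz   b2.x    b2.z    b2.vx   b2.vz   b3.x    b3.z    b3.vx   b3.vz 
     16  0.1185   +0.000  +0.035  -0.001  +0.000   -0.029  +0.105  -0.002  +0.000   +0.039  +0.166  +0.256  -0.228
     33  0.2444   +0.000  +0.035  -0.001  +0.000   -0.029  +0.105  -0.001  +0.000   +0.091  +0.130  +0.613  -0.306
     49  0.3630   +0.000  +0.035  +0.000  +0.000   -0.029  +0.105  +0.000  +0.000   +0.173  +0.029  +0.243  -0.206


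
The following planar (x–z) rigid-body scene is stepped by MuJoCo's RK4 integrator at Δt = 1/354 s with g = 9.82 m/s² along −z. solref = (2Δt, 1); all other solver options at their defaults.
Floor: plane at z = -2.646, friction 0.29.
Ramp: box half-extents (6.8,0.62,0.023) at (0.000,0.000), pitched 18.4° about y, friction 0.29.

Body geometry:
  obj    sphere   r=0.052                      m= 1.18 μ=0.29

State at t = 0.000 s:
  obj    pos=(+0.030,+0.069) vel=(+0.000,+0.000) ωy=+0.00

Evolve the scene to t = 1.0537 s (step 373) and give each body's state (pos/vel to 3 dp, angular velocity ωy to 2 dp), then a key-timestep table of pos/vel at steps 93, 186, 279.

State at t = 1.0537 s:
  obj    pos=(+1.196,-0.319) vel=(+2.214,-0.736) ωy=+44.86

Key-timestep trajectory:
   step    t(s)  obj.x    obj.z    obj.vx   obj.vz 
     93  0.2627   +0.103  +0.045  +0.552  -0.184
    186  0.5254   +0.320  -0.027  +1.104  -0.367
    279  0.7881   +0.683  -0.148  +1.656  -0.551


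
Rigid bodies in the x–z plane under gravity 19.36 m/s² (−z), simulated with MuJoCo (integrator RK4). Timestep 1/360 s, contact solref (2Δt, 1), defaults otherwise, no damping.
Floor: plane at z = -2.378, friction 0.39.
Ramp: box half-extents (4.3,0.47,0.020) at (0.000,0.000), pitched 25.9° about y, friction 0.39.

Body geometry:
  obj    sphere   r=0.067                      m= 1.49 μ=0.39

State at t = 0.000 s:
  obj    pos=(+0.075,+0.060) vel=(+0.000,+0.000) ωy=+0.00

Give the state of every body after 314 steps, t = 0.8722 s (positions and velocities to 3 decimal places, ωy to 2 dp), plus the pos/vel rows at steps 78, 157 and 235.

State at t = 0.8722 s:
  obj    pos=(+2.142,-0.943) vel=(+4.739,-2.301) ωy=+78.63

Key-timestep trajectory:
   step    t(s)  obj.x    obj.z    obj.vx   obj.vz 
     78  0.2167   +0.203  -0.002  +1.177  -0.572
    157  0.4361   +0.592  -0.191  +2.370  -1.151
    235  0.6528   +1.233  -0.502  +3.547  -1.722


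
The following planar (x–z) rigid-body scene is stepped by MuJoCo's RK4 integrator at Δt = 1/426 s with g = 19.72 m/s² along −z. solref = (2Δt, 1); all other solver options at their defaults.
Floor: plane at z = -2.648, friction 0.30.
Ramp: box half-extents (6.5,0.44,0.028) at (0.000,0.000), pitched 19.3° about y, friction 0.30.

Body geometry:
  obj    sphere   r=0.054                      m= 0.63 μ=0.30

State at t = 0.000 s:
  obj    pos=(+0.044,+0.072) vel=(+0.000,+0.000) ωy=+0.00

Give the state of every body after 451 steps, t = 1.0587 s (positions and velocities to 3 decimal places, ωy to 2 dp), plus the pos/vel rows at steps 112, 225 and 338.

State at t = 1.0587 s:
  obj    pos=(+2.506,-0.791) vel=(+4.652,-1.629) ωy=+91.27

Key-timestep trajectory:
   step    t(s)  obj.x    obj.z    obj.vx   obj.vz 
    112  0.2629   +0.196  +0.018  +1.155  -0.405
    225  0.5282   +0.657  -0.143  +2.321  -0.813
    338  0.7934   +1.427  -0.413  +3.486  -1.221


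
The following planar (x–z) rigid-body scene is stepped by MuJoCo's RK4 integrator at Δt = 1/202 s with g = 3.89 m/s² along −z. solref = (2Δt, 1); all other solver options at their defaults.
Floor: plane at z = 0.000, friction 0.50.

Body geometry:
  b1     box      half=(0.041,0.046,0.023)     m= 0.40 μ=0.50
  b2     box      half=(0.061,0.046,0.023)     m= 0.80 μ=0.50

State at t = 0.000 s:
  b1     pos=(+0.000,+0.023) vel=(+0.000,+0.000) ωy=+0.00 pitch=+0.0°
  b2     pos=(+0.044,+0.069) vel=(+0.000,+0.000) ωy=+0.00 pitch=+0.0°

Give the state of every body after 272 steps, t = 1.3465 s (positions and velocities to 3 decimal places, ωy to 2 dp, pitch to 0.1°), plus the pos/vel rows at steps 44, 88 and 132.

State at t = 1.3465 s:
  b1     pos=(-0.001,+0.023) vel=(+0.000,+0.000) ωy=+0.00 pitch=+0.0°
  b2     pos=(+0.060,+0.059) vel=(+0.000,+0.000) ωy=-0.01 pitch=+44.2°

Key-timestep trajectory:
   step    t(s)  b1.x    b1.z    b1.vx   b1.vz   b2.x    b2.z    b2.vx   b2.vz 
     44  0.2178   +0.000  +0.023  +0.000  +0.000   +0.048  +0.068  +0.041  -0.012
     88  0.4356   +0.000  +0.023  +0.000  +0.000   +0.064  +0.061  +0.074  +0.042
    132  0.6535   +0.000  +0.023  +0.000  +0.000   +0.061  +0.060  -0.103  -0.047


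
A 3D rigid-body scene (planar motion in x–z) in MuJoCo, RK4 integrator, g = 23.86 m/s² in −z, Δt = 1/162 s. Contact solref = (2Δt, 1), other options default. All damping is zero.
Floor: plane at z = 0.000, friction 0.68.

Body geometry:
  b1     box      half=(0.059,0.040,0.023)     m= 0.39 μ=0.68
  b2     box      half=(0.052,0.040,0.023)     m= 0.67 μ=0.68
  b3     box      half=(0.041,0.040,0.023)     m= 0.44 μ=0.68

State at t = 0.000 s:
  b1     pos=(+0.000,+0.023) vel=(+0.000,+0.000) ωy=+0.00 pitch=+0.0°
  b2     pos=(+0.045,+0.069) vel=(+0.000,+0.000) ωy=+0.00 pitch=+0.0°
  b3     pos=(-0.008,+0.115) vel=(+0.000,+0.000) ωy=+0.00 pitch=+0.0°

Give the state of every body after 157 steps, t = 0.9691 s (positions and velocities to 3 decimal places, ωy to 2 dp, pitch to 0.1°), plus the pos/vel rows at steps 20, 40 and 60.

State at t = 0.9691 s:
  b1     pos=(+0.000,+0.023) vel=(+0.000,+0.000) ωy=+0.00 pitch=+0.0°
  b2     pos=(+0.045,+0.069) vel=(+0.000,+0.000) ωy=+0.00 pitch=+0.1°
  b3     pos=(-0.113,+0.023) vel=(+0.000,+0.000) ωy=+0.00 pitch=+180.0°

Key-timestep trajectory:
   step    t(s)  b1.x    b1.z    b1.vx   b1.vz   b2.x    b2.z    b2.vx   b2.vz   b3.x    b3.z    b3.vx   b3.vz 
     20  0.1235   +0.000  +0.023  +0.001  +0.000   +0.045  +0.069  +0.002  +0.000   -0.014  +0.114  -0.133  -0.038
     40  0.2469   +0.000  +0.023  +0.000  +0.001   +0.045  +0.069  +0.000  +0.001   -0.053  +0.089  -0.389  +0.116
     60  0.3704   +0.000  +0.023  +0.000  +0.000   +0.045  +0.069  +0.000  +0.000   -0.113  +0.030  -0.554  -1.603


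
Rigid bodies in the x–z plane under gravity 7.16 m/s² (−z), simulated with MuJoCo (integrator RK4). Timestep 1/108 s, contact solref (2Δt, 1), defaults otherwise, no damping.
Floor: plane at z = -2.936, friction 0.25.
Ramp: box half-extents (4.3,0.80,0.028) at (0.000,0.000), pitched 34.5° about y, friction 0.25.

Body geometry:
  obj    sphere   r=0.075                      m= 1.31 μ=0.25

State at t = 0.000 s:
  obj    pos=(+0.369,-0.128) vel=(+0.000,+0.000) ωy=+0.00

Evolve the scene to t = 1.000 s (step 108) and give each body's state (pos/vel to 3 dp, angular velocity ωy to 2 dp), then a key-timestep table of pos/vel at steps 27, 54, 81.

State at t = 1.000 s:
  obj    pos=(+1.563,-0.949) vel=(+2.388,-1.641) ωy=+38.60

Key-timestep trajectory:
   step    t(s)  obj.x    obj.z    obj.vx   obj.vz 
     27  0.2500   +0.444  -0.180  +0.597  -0.410
     54  0.5000   +0.667  -0.334  +1.194  -0.821
     81  0.7500   +1.041  -0.590  +1.791  -1.231


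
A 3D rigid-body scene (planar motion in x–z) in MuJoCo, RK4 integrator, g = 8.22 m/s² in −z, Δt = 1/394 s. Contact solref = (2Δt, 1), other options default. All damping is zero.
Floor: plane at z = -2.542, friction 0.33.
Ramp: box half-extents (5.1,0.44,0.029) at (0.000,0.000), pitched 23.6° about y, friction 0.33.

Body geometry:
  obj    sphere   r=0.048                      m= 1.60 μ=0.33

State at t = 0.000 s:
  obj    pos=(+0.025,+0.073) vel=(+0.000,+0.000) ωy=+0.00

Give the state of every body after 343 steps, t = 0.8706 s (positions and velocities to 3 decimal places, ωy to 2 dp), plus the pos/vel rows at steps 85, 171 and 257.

State at t = 0.8706 s:
  obj    pos=(+0.841,-0.284) vel=(+1.875,-0.819) ωy=+42.63

Key-timestep trajectory:
   step    t(s)  obj.x    obj.z    obj.vx   obj.vz 
     85  0.2157   +0.075  +0.051  +0.465  -0.203
    171  0.4340   +0.228  -0.016  +0.935  -0.408
    257  0.6523   +0.483  -0.127  +1.405  -0.614


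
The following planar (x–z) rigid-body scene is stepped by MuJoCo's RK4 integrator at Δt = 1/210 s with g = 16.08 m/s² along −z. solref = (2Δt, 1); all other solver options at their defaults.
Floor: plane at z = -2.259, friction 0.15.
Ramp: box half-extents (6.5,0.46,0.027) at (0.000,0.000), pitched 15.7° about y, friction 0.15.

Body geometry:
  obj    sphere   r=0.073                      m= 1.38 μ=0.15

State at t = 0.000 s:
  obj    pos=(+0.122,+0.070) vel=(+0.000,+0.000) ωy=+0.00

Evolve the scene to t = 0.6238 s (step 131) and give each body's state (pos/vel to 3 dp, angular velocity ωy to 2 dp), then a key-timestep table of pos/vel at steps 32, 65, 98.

State at t = 0.6238 s:
  obj    pos=(+0.704,-0.094) vel=(+1.867,-0.525) ωy=+26.55

Key-timestep trajectory:
   step    t(s)  obj.x    obj.z    obj.vx   obj.vz 
     32  0.1524   +0.157  +0.060  +0.456  -0.128
     65  0.3095   +0.265  +0.029  +0.926  -0.260
     98  0.4667   +0.448  -0.022  +1.396  -0.393


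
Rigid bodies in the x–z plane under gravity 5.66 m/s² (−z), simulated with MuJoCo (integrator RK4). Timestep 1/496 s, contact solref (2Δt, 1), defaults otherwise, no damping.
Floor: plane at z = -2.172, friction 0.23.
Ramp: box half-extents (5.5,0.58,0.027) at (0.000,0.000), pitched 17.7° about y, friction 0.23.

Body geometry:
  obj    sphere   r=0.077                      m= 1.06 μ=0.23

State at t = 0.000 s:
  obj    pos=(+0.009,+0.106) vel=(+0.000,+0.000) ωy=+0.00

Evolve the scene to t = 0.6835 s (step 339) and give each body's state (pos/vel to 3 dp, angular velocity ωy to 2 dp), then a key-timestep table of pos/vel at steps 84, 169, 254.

State at t = 0.6835 s:
  obj    pos=(+0.283,+0.019) vel=(+0.800,-0.255) ωy=+10.91

Key-timestep trajectory:
   step    t(s)  obj.x    obj.z    obj.vx   obj.vz 
     84  0.1694   +0.026  +0.101  +0.198  -0.063
    169  0.3407   +0.077  +0.085  +0.399  -0.127
    254  0.5121   +0.163  +0.057  +0.600  -0.191


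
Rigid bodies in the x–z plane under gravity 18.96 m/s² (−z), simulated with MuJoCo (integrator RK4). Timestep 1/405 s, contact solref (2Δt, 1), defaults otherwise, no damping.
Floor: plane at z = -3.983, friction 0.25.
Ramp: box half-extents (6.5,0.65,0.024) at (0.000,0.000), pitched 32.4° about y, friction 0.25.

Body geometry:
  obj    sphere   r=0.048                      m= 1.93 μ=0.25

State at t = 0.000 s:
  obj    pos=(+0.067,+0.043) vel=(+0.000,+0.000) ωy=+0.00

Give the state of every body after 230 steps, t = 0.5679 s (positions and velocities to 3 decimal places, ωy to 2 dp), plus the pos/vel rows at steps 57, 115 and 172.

State at t = 0.5679 s:
  obj    pos=(+1.055,-0.584) vel=(+3.480,-2.208) ωy=+85.83

Key-timestep trajectory:
   step    t(s)  obj.x    obj.z    obj.vx   obj.vz 
     57  0.1407   +0.128  +0.004  +0.863  -0.547
    115  0.2840   +0.314  -0.114  +1.740  -1.104
    172  0.4247   +0.620  -0.308  +2.602  -1.651


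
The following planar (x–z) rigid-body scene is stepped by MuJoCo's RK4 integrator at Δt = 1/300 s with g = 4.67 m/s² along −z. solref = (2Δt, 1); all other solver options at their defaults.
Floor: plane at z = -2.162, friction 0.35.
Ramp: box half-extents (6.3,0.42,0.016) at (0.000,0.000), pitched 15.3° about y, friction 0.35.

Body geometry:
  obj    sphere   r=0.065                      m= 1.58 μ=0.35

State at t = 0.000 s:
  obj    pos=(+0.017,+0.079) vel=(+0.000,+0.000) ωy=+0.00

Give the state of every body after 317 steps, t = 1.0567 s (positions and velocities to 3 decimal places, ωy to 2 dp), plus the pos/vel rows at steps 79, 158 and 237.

State at t = 1.0567 s:
  obj    pos=(+0.491,-0.050) vel=(+0.897,-0.245) ωy=+14.31

Key-timestep trajectory:
   step    t(s)  obj.x    obj.z    obj.vx   obj.vz 
     79  0.2633   +0.047  +0.071  +0.224  -0.061
    158  0.5267   +0.135  +0.047  +0.447  -0.122
    237  0.7900   +0.282  +0.007  +0.671  -0.183


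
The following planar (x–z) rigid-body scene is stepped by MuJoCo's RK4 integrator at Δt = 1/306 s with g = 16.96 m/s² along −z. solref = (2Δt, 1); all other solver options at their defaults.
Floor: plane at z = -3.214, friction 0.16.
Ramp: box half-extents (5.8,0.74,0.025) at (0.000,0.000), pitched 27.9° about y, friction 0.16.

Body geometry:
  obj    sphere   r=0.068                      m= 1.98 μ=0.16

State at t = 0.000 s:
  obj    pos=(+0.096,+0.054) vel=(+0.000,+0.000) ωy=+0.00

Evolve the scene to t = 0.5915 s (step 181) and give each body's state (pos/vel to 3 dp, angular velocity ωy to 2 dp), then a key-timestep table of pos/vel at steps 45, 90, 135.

State at t = 0.5915 s:
  obj    pos=(+0.973,-0.410) vel=(+2.964,-1.569) ωy=+49.29

Key-timestep trajectory:
   step    t(s)  obj.x    obj.z    obj.vx   obj.vz 
     45  0.1471   +0.150  +0.026  +0.737  -0.390
     90  0.2941   +0.313  -0.060  +1.474  -0.780
    135  0.4412   +0.584  -0.204  +2.211  -1.170


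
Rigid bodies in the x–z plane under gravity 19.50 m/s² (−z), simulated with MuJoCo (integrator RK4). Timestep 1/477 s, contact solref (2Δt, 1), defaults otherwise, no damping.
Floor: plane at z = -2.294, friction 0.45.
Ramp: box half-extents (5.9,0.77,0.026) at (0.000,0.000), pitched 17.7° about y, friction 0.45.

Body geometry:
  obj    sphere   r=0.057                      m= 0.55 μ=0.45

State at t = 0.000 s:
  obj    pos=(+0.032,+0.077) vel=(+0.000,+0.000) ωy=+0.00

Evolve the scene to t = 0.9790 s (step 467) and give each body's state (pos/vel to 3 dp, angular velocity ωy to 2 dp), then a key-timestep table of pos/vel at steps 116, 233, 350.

State at t = 0.9790 s:
  obj    pos=(+1.966,-0.540) vel=(+3.950,-1.261) ωy=+72.73

Key-timestep trajectory:
   step    t(s)  obj.x    obj.z    obj.vx   obj.vz 
    116  0.2432   +0.151  +0.039  +0.981  -0.313
    233  0.4885   +0.513  -0.077  +1.971  -0.629
    350  0.7338   +1.118  -0.270  +2.960  -0.945


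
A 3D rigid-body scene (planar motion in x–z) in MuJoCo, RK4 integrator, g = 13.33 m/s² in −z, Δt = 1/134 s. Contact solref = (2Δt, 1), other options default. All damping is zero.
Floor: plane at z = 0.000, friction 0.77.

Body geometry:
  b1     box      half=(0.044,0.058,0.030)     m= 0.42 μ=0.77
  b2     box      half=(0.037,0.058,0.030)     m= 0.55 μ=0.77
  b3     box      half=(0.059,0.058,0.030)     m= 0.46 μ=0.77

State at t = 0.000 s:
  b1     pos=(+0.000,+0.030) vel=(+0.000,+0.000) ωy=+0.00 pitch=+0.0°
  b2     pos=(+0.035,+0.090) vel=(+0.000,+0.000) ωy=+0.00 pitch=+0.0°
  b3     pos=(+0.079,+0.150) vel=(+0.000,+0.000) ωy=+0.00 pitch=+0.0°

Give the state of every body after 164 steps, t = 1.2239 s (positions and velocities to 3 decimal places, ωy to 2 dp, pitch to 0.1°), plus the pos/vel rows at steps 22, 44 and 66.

State at t = 1.2239 s:
  b1     pos=(+0.000,+0.030) vel=(+0.000,+0.000) ωy=+0.00 pitch=+0.0°
  b2     pos=(+0.079,+0.037) vel=(+0.000,+0.000) ωy=+0.00 pitch=+90.0°
  b3     pos=(+0.272,+0.030) vel=(+0.000,+0.000) ωy=+0.00 pitch=+180.0°

Key-timestep trajectory:
   step    t(s)  b1.x    b1.z    b1.vx   b1.vz   b2.x    b2.z    b2.vx   b2.vz   b3.x    b3.z    b3.vx   b3.vz 
     22  0.1642   +0.000  +0.030  -0.002  +0.001   +0.049  +0.091  +0.213  -0.031   +0.116  +0.124  +0.459  -0.524
     44  0.3284   +0.000  +0.030  +0.000  +0.000   +0.080  +0.036  -0.040  +0.058   +0.195  +0.064  +0.319  +0.112
     66  0.4925   +0.000  +0.030  +0.000  +0.000   +0.079  +0.037  +0.000  +0.000   +0.251  +0.052  +0.480  -0.380


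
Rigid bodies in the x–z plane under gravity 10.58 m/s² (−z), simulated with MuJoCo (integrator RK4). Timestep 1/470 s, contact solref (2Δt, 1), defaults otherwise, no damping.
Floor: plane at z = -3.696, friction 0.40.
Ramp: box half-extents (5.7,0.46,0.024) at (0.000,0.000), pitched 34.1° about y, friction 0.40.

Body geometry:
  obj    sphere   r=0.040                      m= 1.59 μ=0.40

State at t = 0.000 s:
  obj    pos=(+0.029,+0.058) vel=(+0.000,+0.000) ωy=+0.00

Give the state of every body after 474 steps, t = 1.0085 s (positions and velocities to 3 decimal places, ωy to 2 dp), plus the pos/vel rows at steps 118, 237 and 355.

State at t = 1.0085 s:
  obj    pos=(+1.813,-1.150) vel=(+3.538,-2.396) ωy=+106.81

Key-timestep trajectory:
   step    t(s)  obj.x    obj.z    obj.vx   obj.vz 
    118  0.2511   +0.139  -0.017  +0.881  -0.596
    237  0.5043   +0.475  -0.244  +1.769  -1.198
    355  0.7553   +1.030  -0.620  +2.650  -1.794


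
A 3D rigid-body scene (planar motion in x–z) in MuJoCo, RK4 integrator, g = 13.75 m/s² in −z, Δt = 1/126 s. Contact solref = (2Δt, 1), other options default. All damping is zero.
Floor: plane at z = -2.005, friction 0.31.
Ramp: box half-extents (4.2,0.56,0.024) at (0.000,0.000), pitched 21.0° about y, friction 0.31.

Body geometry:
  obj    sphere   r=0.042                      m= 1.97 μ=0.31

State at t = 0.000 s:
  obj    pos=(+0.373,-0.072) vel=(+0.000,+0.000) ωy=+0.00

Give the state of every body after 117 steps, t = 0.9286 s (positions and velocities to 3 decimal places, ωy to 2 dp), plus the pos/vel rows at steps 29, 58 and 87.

State at t = 0.9286 s:
  obj    pos=(+1.789,-0.616) vel=(+3.051,-1.171) ωy=+77.79

Key-timestep trajectory:
   step    t(s)  obj.x    obj.z    obj.vx   obj.vz 
     29  0.2302   +0.460  -0.106  +0.756  -0.290
     58  0.4603   +0.721  -0.206  +1.512  -0.581
     87  0.6905   +1.156  -0.373  +2.268  -0.871


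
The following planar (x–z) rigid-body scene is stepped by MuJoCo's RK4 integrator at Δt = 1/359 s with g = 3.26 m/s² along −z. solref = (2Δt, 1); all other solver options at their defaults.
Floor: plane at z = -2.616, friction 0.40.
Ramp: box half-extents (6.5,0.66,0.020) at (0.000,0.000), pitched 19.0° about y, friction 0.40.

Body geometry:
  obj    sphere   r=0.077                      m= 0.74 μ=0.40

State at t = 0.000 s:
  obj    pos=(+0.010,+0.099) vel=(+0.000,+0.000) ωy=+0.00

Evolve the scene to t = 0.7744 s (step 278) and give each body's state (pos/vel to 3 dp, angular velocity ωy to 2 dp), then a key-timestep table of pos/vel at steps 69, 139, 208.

State at t = 0.7744 s:
  obj    pos=(+0.225,+0.025) vel=(+0.555,-0.191) ωy=+7.62

Key-timestep trajectory:
   step    t(s)  obj.x    obj.z    obj.vx   obj.vz 
     69  0.1922   +0.023  +0.095  +0.138  -0.047
    139  0.3872   +0.064  +0.081  +0.278  -0.096
    208  0.5794   +0.130  +0.058  +0.415  -0.143


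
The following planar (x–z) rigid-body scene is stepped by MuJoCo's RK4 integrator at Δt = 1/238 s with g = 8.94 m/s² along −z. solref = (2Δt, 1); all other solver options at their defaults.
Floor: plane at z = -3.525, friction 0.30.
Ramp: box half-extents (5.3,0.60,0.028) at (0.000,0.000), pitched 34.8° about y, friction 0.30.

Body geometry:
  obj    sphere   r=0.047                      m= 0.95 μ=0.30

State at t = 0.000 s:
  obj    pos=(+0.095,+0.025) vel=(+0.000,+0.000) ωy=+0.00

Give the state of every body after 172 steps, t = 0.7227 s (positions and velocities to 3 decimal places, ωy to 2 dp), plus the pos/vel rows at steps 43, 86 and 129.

State at t = 0.7227 s:
  obj    pos=(+0.877,-0.518) vel=(+2.163,-1.503) ωy=+56.02

Key-timestep trajectory:
   step    t(s)  obj.x    obj.z    obj.vx   obj.vz 
     43  0.1807   +0.144  -0.009  +0.541  -0.376
     86  0.3613   +0.291  -0.111  +1.082  -0.752
    129  0.5420   +0.535  -0.280  +1.622  -1.127


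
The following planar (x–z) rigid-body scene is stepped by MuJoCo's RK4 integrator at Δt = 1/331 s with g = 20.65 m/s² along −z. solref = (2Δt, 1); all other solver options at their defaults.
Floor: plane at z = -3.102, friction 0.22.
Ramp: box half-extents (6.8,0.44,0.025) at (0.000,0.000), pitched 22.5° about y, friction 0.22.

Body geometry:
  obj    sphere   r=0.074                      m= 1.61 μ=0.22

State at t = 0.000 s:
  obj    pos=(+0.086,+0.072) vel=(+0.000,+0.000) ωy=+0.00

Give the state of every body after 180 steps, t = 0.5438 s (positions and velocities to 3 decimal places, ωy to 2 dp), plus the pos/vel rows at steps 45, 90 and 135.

State at t = 0.5438 s:
  obj    pos=(+0.857,-0.248) vel=(+2.836,-1.175) ωy=+41.47

Key-timestep trajectory:
   step    t(s)  obj.x    obj.z    obj.vx   obj.vz 
     45  0.1360   +0.134  +0.052  +0.709  -0.294
     90  0.2719   +0.279  -0.008  +1.418  -0.587
    135  0.4079   +0.520  -0.108  +2.127  -0.881


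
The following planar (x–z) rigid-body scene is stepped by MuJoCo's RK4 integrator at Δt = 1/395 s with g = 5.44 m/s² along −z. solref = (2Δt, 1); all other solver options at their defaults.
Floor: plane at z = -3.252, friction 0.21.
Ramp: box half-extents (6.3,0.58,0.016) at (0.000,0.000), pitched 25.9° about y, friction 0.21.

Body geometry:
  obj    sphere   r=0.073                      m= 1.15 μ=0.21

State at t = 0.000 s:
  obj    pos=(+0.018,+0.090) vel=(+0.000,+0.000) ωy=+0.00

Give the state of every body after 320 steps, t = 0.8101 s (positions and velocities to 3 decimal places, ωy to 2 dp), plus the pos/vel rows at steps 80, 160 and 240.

State at t = 0.8101 s:
  obj    pos=(+0.519,-0.153) vel=(+1.237,-0.601) ωy=+18.83

Key-timestep trajectory:
   step    t(s)  obj.x    obj.z    obj.vx   obj.vz 
     80  0.2025   +0.049  +0.075  +0.309  -0.150
    160  0.4051   +0.143  +0.029  +0.619  -0.300
    240  0.6076   +0.300  -0.047  +0.928  -0.450


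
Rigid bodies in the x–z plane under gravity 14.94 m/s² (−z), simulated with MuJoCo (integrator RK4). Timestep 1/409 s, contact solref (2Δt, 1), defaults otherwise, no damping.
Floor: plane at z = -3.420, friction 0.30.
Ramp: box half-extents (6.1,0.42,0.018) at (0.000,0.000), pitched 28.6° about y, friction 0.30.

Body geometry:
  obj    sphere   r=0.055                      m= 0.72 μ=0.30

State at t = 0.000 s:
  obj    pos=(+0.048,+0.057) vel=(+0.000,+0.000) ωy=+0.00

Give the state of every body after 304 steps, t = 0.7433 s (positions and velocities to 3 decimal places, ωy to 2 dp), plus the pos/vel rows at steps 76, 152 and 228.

State at t = 0.7433 s:
  obj    pos=(+1.287,-0.619) vel=(+3.334,-1.818) ωy=+69.03

Key-timestep trajectory:
   step    t(s)  obj.x    obj.z    obj.vx   obj.vz 
     76  0.1858   +0.125  +0.015  +0.834  -0.454
    152  0.3716   +0.358  -0.112  +1.667  -0.909
    228  0.5575   +0.745  -0.323  +2.500  -1.363


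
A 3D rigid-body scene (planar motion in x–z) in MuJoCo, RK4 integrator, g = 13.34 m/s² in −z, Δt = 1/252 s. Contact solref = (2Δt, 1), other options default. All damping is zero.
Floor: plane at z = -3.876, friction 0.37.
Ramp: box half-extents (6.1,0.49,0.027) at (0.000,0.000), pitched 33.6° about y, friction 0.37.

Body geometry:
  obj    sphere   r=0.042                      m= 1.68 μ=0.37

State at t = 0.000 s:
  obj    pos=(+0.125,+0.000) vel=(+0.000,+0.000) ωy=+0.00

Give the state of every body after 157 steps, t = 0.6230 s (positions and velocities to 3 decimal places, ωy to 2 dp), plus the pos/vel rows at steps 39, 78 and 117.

State at t = 0.6230 s:
  obj    pos=(+0.977,-0.567) vel=(+2.736,-1.818) ωy=+78.20

Key-timestep trajectory:
   step    t(s)  obj.x    obj.z    obj.vx   obj.vz 
     39  0.1548   +0.178  -0.035  +0.680  -0.452
     78  0.3095   +0.335  -0.140  +1.360  -0.903
    117  0.4643   +0.598  -0.315  +2.039  -1.355


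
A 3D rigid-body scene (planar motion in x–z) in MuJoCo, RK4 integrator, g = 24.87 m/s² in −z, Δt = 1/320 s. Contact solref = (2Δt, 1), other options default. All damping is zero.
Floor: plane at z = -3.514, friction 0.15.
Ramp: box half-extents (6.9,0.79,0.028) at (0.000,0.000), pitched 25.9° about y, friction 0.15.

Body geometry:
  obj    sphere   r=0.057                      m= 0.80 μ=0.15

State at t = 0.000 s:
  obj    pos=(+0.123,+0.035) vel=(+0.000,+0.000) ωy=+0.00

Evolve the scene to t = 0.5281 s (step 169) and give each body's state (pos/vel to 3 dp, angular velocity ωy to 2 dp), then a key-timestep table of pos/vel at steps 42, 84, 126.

State at t = 0.5281 s:
  obj    pos=(+1.097,-0.438) vel=(+3.687,-1.790) ωy=+71.87

Key-timestep trajectory:
   step    t(s)  obj.x    obj.z    obj.vx   obj.vz 
     42  0.1313   +0.183  +0.006  +0.917  -0.445
     84  0.2625   +0.364  -0.082  +1.833  -0.890
    126  0.3938   +0.664  -0.228  +2.749  -1.335


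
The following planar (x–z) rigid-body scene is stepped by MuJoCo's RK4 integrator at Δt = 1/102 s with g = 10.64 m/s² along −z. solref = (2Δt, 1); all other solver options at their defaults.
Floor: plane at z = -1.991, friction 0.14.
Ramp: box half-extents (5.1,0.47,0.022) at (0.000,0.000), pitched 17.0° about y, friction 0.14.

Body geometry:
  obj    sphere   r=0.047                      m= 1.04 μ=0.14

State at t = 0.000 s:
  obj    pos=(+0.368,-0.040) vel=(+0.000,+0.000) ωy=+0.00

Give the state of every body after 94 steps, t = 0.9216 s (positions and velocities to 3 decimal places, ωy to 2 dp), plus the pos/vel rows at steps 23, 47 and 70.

State at t = 0.9216 s:
  obj    pos=(+1.270,-0.316) vel=(+1.958,-0.599) ωy=+43.55

Key-timestep trajectory:
   step    t(s)  obj.x    obj.z    obj.vx   obj.vz 
     23  0.2255   +0.422  -0.057  +0.479  -0.147
     47  0.4608   +0.594  -0.109  +0.979  -0.299
     70  0.6863   +0.868  -0.193  +1.458  -0.446


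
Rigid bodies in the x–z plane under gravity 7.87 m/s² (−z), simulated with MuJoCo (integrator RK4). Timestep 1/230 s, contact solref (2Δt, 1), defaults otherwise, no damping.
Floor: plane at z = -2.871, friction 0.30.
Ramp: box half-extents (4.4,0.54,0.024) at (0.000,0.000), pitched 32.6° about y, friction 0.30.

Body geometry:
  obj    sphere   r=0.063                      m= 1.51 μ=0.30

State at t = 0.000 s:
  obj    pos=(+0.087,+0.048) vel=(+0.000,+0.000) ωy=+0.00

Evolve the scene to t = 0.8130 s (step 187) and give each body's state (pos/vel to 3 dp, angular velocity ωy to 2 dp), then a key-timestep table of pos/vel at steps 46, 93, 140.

State at t = 0.8130 s:
  obj    pos=(+0.930,-0.492) vel=(+2.075,-1.327) ωy=+39.08

Key-timestep trajectory:
   step    t(s)  obj.x    obj.z    obj.vx   obj.vz 
     46  0.2000   +0.138  +0.015  +0.510  -0.326
     93  0.4043   +0.296  -0.086  +1.032  -0.660
    140  0.6087   +0.560  -0.255  +1.553  -0.993


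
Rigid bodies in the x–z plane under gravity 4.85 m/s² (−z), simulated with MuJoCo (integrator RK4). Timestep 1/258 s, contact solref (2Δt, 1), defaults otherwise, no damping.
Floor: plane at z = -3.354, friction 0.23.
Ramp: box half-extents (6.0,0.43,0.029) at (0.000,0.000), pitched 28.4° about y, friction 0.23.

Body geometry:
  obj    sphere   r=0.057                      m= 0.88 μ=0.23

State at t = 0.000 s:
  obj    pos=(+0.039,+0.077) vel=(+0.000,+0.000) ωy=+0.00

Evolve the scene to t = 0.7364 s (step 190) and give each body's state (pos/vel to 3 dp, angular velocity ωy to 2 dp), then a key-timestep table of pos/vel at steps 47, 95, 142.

State at t = 0.7364 s:
  obj    pos=(+0.432,-0.136) vel=(+1.067,-0.577) ωy=+21.28

Key-timestep trajectory:
   step    t(s)  obj.x    obj.z    obj.vx   obj.vz 
     47  0.1822   +0.063  +0.064  +0.264  -0.143
     95  0.3682   +0.137  +0.024  +0.534  -0.289
    142  0.5504   +0.259  -0.042  +0.798  -0.431
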